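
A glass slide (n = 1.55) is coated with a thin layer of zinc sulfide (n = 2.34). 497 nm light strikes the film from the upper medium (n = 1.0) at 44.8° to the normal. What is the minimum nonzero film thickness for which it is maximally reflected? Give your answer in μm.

0.0557 μm

Top surface (1.0 → 2.34): reflection off a higher-index medium gives a half-wave phase shift.
Ray reflecting at the bottom interface goes from n = 2.34 toward n = 1.55: no phase shift.
Exactly one π shift → a net half-wave offset.
For bright reflection here: 2 n t cos θ_r = (m + ½) λ.
Snell's law: 1.0 sin 44.8° = 2.34 sin θ_r → sin θ_r = 0.301, cos θ_r = 0.954.
Minimum at m = 0: t = λ / (4 n cos θ_r) = 497 / (4 × 2.34 × 0.954) = 55.7 nm.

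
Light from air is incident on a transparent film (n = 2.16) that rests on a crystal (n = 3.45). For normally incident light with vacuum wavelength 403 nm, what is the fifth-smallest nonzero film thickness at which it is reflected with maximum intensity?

466 nm

Ray reflecting at the top interface goes from n = 1.0 toward n = 2.16: a half-wave phase shift.
At the lower boundary (n = 2.16 to n = 3.45) the reflected ray undergoes a half-wave phase shift.
The two reflections carry the same phase change, so no net offset.
With no net inversion, constructive interference in reflection requires 2 n t = m λ.
The fifth-smallest nonzero thickness corresponds to m = 5: t = m λ / (2 n) = 5.00 × 403 / (2 × 2.16) = 466 nm.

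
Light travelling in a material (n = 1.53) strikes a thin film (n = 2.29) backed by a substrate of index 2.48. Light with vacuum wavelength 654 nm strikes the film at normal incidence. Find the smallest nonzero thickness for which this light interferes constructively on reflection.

143 nm

At the upper boundary (n = 1.53 to n = 2.29) the reflected ray undergoes a half-wave phase shift.
Bottom surface (2.29 → 2.48): reflection off a higher-index medium gives a half-wave phase shift.
The two reflections carry the same phase change, so no net offset.
So the condition for constructive reflection is 2 n t = m λ.
The smallest nonzero thickness corresponds to m = 1: t = m λ / (2 n) = 1.00 × 654 / (2 × 2.29) = 143 nm.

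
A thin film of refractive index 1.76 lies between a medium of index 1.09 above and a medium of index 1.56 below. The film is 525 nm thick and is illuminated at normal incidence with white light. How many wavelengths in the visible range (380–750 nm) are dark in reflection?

2

At the upper boundary (n = 1.09 to n = 1.76) the reflected ray undergoes a half-wave phase shift.
Ray reflecting at the bottom interface goes from n = 1.76 toward n = 1.56: no phase shift.
The two reflections differ by half a wavelength.
So the condition for destructive reflection is 2 n t = m λ.
λ = 2 n t / m = 1848 / m nm.
m=2: 924 nm (IR); m=3: 616 nm (visible); m=4: 462 nm (visible); m=5: 370 nm (UV).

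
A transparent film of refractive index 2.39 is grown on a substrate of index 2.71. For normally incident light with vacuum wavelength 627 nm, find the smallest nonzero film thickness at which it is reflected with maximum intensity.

Ray reflecting at the top interface goes from n = 1.0 toward n = 2.39: a half-wave phase shift.
Bottom surface (2.39 → 2.71): reflection off a higher-index medium gives a half-wave phase shift.
Net: no relative phase inversion (both shifts match).
For strong reflection here: 2 n t = m λ.
Minimum nonzero at m = 1: t = λ / (2 n) = 627 / (2 × 2.39) = 131 nm.

131 nm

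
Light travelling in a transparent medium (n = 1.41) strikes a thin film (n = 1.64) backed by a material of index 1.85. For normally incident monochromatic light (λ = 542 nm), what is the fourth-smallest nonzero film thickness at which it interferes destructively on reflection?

At the upper boundary (n = 1.41 to n = 1.64) the reflected ray undergoes a half-wave phase shift.
Ray reflecting at the bottom interface goes from n = 1.64 toward n = 1.85: a half-wave phase shift.
The two reflections carry the same phase change, so no net offset.
With no net inversion, destructive interference in reflection requires 2 n t = (m + ½) λ.
The fourth-smallest nonzero thickness corresponds to m = 3: t = (m + ½) λ / (2 n) = 3.50 × 542 / (2 × 1.64) = 578 nm.

578 nm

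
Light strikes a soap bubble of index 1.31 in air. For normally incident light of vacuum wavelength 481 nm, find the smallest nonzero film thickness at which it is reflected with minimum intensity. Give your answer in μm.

0.184 μm

At the upper boundary (n = 1.0 to n = 1.31) the reflected ray undergoes a half-wave phase shift.
Ray reflecting at the bottom interface goes from n = 1.31 toward n = 1.0: no phase shift.
The two reflections differ by half a wavelength.
For minimum reflection here: 2 n t = m λ.
Minimum nonzero at m = 1: t = λ / (2 n) = 481 / (2 × 1.31) = 184 nm.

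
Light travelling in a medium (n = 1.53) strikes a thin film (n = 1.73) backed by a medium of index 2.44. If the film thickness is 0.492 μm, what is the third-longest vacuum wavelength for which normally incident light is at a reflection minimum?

681 nm

Top surface (1.53 → 1.73): reflection off a higher-index medium gives a half-wave phase shift.
Ray reflecting at the bottom interface goes from n = 1.73 toward n = 2.44: a half-wave phase shift.
Zero or two π shifts → no net half-wave offset.
So the condition for destructive reflection is 2 n t = (m + ½) λ.
λ = 2 n t / (m + ½). The third-longest wavelength is m = 2: λ = 2 × 1.73 × 492 / 2.50 = 681 nm.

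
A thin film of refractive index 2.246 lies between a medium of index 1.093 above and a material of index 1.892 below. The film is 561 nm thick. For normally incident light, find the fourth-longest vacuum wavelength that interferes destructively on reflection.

Top surface (1.093 → 2.246): reflection off a higher-index medium gives a half-wave phase shift.
At the lower boundary (n = 2.246 to n = 1.892) the reflected ray undergoes no phase shift.
Exactly one π shift → a net half-wave offset.
So the condition for destructive reflection is 2 n t = m λ.
λ = 2 n t / m. The fourth-longest wavelength is m = 4: λ = 2 × 2.246 × 561 / 4.00 = 630 nm.

630 nm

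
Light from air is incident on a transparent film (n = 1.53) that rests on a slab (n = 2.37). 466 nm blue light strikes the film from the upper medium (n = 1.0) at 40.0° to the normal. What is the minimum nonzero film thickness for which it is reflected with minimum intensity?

83.9 nm

At the upper boundary (n = 1.0 to n = 1.53) the reflected ray undergoes a half-wave phase shift.
Bottom surface (1.53 → 2.37): reflection off a higher-index medium gives a half-wave phase shift.
Zero or two π shifts → no net half-wave offset.
For dark reflection here: 2 n t cos θ_r = (m + ½) λ.
Snell's law: 1.0 sin 40.0° = 1.53 sin θ_r → sin θ_r = 0.420, cos θ_r = 0.907.
Minimum at m = 0: t = λ / (4 n cos θ_r) = 466 / (4 × 1.53 × 0.907) = 83.9 nm.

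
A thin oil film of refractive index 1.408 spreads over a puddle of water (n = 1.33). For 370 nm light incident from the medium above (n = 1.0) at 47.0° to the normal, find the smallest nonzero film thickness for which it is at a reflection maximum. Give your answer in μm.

0.0769 μm

Top surface (1.0 → 1.408): reflection off a higher-index medium gives a half-wave phase shift.
Bottom surface (1.408 → 1.33): reflection off a lower-index medium gives no phase shift.
Net: one phase inversion between the two reflected rays.
So the condition for constructive reflection is 2 n t cos θ_r = (m + ½) λ.
Snell's law: 1.0 sin 47.0° = 1.408 sin θ_r → sin θ_r = 0.519, cos θ_r = 0.855.
Minimum at m = 0: t = λ / (4 n cos θ_r) = 370 / (4 × 1.408 × 0.855) = 76.9 nm.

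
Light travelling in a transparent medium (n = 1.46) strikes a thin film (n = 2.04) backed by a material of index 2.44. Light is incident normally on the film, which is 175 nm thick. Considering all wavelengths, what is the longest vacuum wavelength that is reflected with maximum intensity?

Ray reflecting at the top interface goes from n = 1.46 toward n = 2.04: a half-wave phase shift.
Ray reflecting at the bottom interface goes from n = 2.04 toward n = 2.44: a half-wave phase shift.
The two reflections carry the same phase change, so no net offset.
So the condition for constructive reflection is 2 n t = m λ.
λ = 2 n t / m. The longest wavelength is m = 1: λ = 2 × 2.04 × 175 / 1.00 = 714 nm.

714 nm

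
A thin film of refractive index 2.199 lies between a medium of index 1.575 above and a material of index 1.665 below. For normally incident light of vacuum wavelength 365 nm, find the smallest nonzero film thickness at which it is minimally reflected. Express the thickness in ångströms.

830 Å

Ray reflecting at the top interface goes from n = 1.575 toward n = 2.199: a half-wave phase shift.
Ray reflecting at the bottom interface goes from n = 2.199 toward n = 1.665: no phase shift.
Exactly one π shift → a net half-wave offset.
For weak reflection here: 2 n t = m λ.
Minimum nonzero at m = 1: t = λ / (2 n) = 365 / (2 × 2.199) = 83.0 nm.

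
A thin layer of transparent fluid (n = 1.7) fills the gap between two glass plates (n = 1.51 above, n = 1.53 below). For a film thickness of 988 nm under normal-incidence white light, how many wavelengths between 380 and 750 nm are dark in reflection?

At the upper boundary (n = 1.51 to n = 1.7) the reflected ray undergoes a half-wave phase shift.
Ray reflecting at the bottom interface goes from n = 1.7 toward n = 1.53: no phase shift.
The two reflections differ by half a wavelength.
With one net inversion, destructive interference in reflection requires 2 n t = m λ.
λ = 2 n t / m = 3359 / m nm.
m=4: 840 nm (IR); m=5: 672 nm (visible); m=6: 560 nm (visible); m=7: 480 nm (visible); m=8: 420 nm (visible); m=9: 373 nm (UV).

4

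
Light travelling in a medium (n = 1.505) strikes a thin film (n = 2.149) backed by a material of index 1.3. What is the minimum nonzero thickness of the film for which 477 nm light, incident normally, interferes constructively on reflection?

Ray reflecting at the top interface goes from n = 1.505 toward n = 2.149: a half-wave phase shift.
Bottom surface (2.149 → 1.3): reflection off a lower-index medium gives no phase shift.
Exactly one π shift → a net half-wave offset.
With one net inversion, constructive interference in reflection requires 2 n t = (m + ½) λ.
Minimum at m = 0: t = λ / (4 n) = 477 / (4 × 2.149) = 55.5 nm.

55.5 nm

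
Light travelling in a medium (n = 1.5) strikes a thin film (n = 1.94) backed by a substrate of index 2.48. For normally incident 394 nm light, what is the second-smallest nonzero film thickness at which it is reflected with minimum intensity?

152 nm

Ray reflecting at the top interface goes from n = 1.5 toward n = 1.94: a half-wave phase shift.
Bottom surface (1.94 → 2.48): reflection off a higher-index medium gives a half-wave phase shift.
Net: no relative phase inversion (both shifts match).
For weak reflection here: 2 n t = (m + ½) λ.
The second-smallest nonzero thickness corresponds to m = 1: t = (m + ½) λ / (2 n) = 1.50 × 394 / (2 × 1.94) = 152 nm.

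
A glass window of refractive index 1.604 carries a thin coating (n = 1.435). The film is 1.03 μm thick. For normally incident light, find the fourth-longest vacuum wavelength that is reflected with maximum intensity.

739 nm

Top surface (1.0 → 1.435): reflection off a higher-index medium gives a half-wave phase shift.
At the lower boundary (n = 1.435 to n = 1.604) the reflected ray undergoes a half-wave phase shift.
Zero or two π shifts → no net half-wave offset.
So the condition for constructive reflection is 2 n t = m λ.
λ = 2 n t / m. The fourth-longest wavelength is m = 4: λ = 2 × 1.435 × 1030 / 4.00 = 739 nm.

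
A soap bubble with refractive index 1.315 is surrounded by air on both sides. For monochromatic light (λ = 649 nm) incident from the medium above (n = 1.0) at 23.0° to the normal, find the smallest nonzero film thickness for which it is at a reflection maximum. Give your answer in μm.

At the upper boundary (n = 1.0 to n = 1.315) the reflected ray undergoes a half-wave phase shift.
At the lower boundary (n = 1.315 to n = 1.0) the reflected ray undergoes no phase shift.
The two reflections differ by half a wavelength.
So the condition for constructive reflection is 2 n t cos θ_r = (m + ½) λ.
Snell's law: 1.0 sin 23.0° = 1.315 sin θ_r → sin θ_r = 0.297, cos θ_r = 0.955.
Minimum at m = 0: t = λ / (4 n cos θ_r) = 649 / (4 × 1.315 × 0.955) = 129 nm.

0.129 μm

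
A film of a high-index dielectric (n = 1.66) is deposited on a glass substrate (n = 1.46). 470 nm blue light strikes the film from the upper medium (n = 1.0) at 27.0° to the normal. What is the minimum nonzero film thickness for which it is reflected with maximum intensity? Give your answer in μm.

0.0736 μm

At the upper boundary (n = 1.0 to n = 1.66) the reflected ray undergoes a half-wave phase shift.
Bottom surface (1.66 → 1.46): reflection off a lower-index medium gives no phase shift.
Exactly one π shift → a net half-wave offset.
With one net inversion, constructive interference in reflection requires 2 n t cos θ_r = (m + ½) λ.
Snell's law: 1.0 sin 27.0° = 1.66 sin θ_r → sin θ_r = 0.273, cos θ_r = 0.962.
Minimum at m = 0: t = λ / (4 n cos θ_r) = 470 / (4 × 1.66 × 0.962) = 73.6 nm.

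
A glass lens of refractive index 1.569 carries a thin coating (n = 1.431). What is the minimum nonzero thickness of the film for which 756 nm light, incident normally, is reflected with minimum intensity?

132 nm

Top surface (1.0 → 1.431): reflection off a higher-index medium gives a half-wave phase shift.
At the lower boundary (n = 1.431 to n = 1.569) the reflected ray undergoes a half-wave phase shift.
Net: no relative phase inversion (both shifts match).
So the condition for destructive reflection is 2 n t = (m + ½) λ.
Minimum at m = 0: t = λ / (4 n) = 756 / (4 × 1.431) = 132 nm.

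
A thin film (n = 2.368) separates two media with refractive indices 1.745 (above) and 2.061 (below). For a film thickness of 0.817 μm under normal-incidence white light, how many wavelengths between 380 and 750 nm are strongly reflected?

5

Top surface (1.745 → 2.368): reflection off a higher-index medium gives a half-wave phase shift.
At the lower boundary (n = 2.368 to n = 2.061) the reflected ray undergoes no phase shift.
The two reflections differ by half a wavelength.
With one net inversion, constructive interference in reflection requires 2 n t = (m + ½) λ.
λ = 2 n t / (m + ½) = 3869 / (m + ½) nm.
m=4: 860 nm (IR); m=5: 704 nm (visible); m=6: 595 nm (visible); m=7: 516 nm (visible); m=8: 455 nm (visible); m=9: 407 nm (visible); m=10: 369 nm (UV).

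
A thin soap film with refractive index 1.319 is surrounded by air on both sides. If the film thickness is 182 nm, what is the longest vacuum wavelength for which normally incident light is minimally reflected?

480 nm

Top surface (1.0 → 1.319): reflection off a higher-index medium gives a half-wave phase shift.
Ray reflecting at the bottom interface goes from n = 1.319 toward n = 1.0: no phase shift.
The two reflections differ by half a wavelength.
For weak reflection here: 2 n t = m λ.
λ = 2 n t / m. The longest wavelength is m = 1: λ = 2 × 1.319 × 182 / 1.00 = 480 nm.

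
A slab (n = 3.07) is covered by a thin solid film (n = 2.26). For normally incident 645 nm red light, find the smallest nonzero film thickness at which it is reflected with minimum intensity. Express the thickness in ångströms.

Ray reflecting at the top interface goes from n = 1.0 toward n = 2.26: a half-wave phase shift.
Bottom surface (2.26 → 3.07): reflection off a higher-index medium gives a half-wave phase shift.
Net: no relative phase inversion (both shifts match).
For dark reflection here: 2 n t = (m + ½) λ.
Minimum at m = 0: t = λ / (4 n) = 645 / (4 × 2.26) = 71.3 nm.

713 Å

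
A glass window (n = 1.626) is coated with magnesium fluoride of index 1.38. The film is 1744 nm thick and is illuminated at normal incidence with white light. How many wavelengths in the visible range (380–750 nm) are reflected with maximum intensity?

6

At the upper boundary (n = 1.0 to n = 1.38) the reflected ray undergoes a half-wave phase shift.
Bottom surface (1.38 → 1.626): reflection off a higher-index medium gives a half-wave phase shift.
The two reflections carry the same phase change, so no net offset.
So the condition for constructive reflection is 2 n t = m λ.
λ = 2 n t / m = 4813 / m nm.
m=6: 802 nm (IR); m=7: 688 nm (visible); m=8: 602 nm (visible); m=9: 535 nm (visible); m=10: 481 nm (visible); m=11: 438 nm (visible); m=12: 401 nm (visible); m=13: 370 nm (UV).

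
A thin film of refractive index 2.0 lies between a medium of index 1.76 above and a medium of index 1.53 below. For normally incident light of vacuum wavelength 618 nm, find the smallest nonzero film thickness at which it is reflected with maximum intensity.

At the upper boundary (n = 1.76 to n = 2.0) the reflected ray undergoes a half-wave phase shift.
At the lower boundary (n = 2.0 to n = 1.53) the reflected ray undergoes no phase shift.
The two reflections differ by half a wavelength.
For bright reflection here: 2 n t = (m + ½) λ.
Minimum at m = 0: t = λ / (4 n) = 618 / (4 × 2.0) = 77.3 nm.

77.3 nm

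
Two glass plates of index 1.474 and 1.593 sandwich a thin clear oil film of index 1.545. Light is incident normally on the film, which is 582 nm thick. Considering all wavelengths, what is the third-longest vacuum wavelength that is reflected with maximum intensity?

599 nm

Top surface (1.474 → 1.545): reflection off a higher-index medium gives a half-wave phase shift.
At the lower boundary (n = 1.545 to n = 1.593) the reflected ray undergoes a half-wave phase shift.
The two reflections carry the same phase change, so no net offset.
With no net inversion, constructive interference in reflection requires 2 n t = m λ.
λ = 2 n t / m. The third-longest wavelength is m = 3: λ = 2 × 1.545 × 582 / 3.00 = 599 nm.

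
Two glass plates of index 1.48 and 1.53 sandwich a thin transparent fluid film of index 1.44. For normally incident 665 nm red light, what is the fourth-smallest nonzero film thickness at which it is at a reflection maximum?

Ray reflecting at the top interface goes from n = 1.48 toward n = 1.44: no phase shift.
Ray reflecting at the bottom interface goes from n = 1.44 toward n = 1.53: a half-wave phase shift.
Exactly one π shift → a net half-wave offset.
With one net inversion, constructive interference in reflection requires 2 n t = (m + ½) λ.
The fourth-smallest nonzero thickness corresponds to m = 3: t = (m + ½) λ / (2 n) = 3.50 × 665 / (2 × 1.44) = 808 nm.

808 nm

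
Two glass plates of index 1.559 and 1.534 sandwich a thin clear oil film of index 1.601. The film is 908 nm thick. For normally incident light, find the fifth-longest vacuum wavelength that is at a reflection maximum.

At the upper boundary (n = 1.559 to n = 1.601) the reflected ray undergoes a half-wave phase shift.
Ray reflecting at the bottom interface goes from n = 1.601 toward n = 1.534: no phase shift.
Exactly one π shift → a net half-wave offset.
With one net inversion, constructive interference in reflection requires 2 n t = (m + ½) λ.
λ = 2 n t / (m + ½). The fifth-longest wavelength is m = 4: λ = 2 × 1.601 × 908 / 4.50 = 646 nm.

646 nm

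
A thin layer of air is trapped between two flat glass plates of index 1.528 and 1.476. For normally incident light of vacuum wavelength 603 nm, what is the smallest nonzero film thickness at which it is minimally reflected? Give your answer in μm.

At the upper boundary (n = 1.528 to n = 1.0) the reflected ray undergoes no phase shift.
Bottom surface (1.0 → 1.476): reflection off a higher-index medium gives a half-wave phase shift.
Exactly one π shift → a net half-wave offset.
So the condition for destructive reflection is 2 n t = m λ.
The smallest nonzero thickness corresponds to m = 1: t = m λ / (2 n) = 1.00 × 603 / (2 × 1.0) = 302 nm.

0.302 μm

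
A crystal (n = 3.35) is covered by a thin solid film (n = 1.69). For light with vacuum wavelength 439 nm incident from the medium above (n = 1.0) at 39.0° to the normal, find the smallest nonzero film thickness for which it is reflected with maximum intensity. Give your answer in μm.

0.140 μm

At the upper boundary (n = 1.0 to n = 1.69) the reflected ray undergoes a half-wave phase shift.
Bottom surface (1.69 → 3.35): reflection off a higher-index medium gives a half-wave phase shift.
Net: no relative phase inversion (both shifts match).
With no net inversion, constructive interference in reflection requires 2 n t cos θ_r = m λ.
Snell's law: 1.0 sin 39.0° = 1.69 sin θ_r → sin θ_r = 0.372, cos θ_r = 0.928.
Minimum nonzero at m = 1: t = λ / (2 n cos θ_r) = 439 / (2 × 1.69 × 0.928) = 140 nm.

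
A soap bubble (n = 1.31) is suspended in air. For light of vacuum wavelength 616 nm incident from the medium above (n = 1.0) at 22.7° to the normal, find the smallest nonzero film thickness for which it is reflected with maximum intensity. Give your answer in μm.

At the upper boundary (n = 1.0 to n = 1.31) the reflected ray undergoes a half-wave phase shift.
At the lower boundary (n = 1.31 to n = 1.0) the reflected ray undergoes no phase shift.
The two reflections differ by half a wavelength.
So the condition for constructive reflection is 2 n t cos θ_r = (m + ½) λ.
Snell's law: 1.0 sin 22.7° = 1.31 sin θ_r → sin θ_r = 0.295, cos θ_r = 0.956.
Minimum at m = 0: t = λ / (4 n cos θ_r) = 616 / (4 × 1.31 × 0.956) = 123 nm.

0.123 μm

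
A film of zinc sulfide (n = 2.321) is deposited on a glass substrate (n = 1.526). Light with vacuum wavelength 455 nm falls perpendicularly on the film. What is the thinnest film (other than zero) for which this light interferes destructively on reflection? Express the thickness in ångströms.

Ray reflecting at the top interface goes from n = 1.0 toward n = 2.321: a half-wave phase shift.
At the lower boundary (n = 2.321 to n = 1.526) the reflected ray undergoes no phase shift.
Exactly one π shift → a net half-wave offset.
So the condition for destructive reflection is 2 n t = m λ.
Minimum nonzero at m = 1: t = λ / (2 n) = 455 / (2 × 2.321) = 98.0 nm.

980 Å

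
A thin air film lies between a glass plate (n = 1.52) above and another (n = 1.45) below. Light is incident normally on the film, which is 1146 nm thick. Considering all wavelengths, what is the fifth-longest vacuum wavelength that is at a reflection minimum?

458 nm

At the upper boundary (n = 1.52 to n = 1.0) the reflected ray undergoes no phase shift.
At the lower boundary (n = 1.0 to n = 1.45) the reflected ray undergoes a half-wave phase shift.
Net: one phase inversion between the two reflected rays.
For weak reflection here: 2 n t = m λ.
λ = 2 n t / m. The fifth-longest wavelength is m = 5: λ = 2 × 1.0 × 1146 / 5.00 = 458 nm.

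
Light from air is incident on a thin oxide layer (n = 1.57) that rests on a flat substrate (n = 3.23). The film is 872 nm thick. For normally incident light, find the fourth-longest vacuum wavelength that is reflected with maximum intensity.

At the upper boundary (n = 1.0 to n = 1.57) the reflected ray undergoes a half-wave phase shift.
Bottom surface (1.57 → 3.23): reflection off a higher-index medium gives a half-wave phase shift.
Net: no relative phase inversion (both shifts match).
For strong reflection here: 2 n t = m λ.
λ = 2 n t / m. The fourth-longest wavelength is m = 4: λ = 2 × 1.57 × 872 / 4.00 = 685 nm.

685 nm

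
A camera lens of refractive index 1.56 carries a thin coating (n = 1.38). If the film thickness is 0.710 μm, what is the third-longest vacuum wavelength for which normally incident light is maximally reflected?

653 nm

Top surface (1.0 → 1.38): reflection off a higher-index medium gives a half-wave phase shift.
Bottom surface (1.38 → 1.56): reflection off a higher-index medium gives a half-wave phase shift.
Net: no relative phase inversion (both shifts match).
With no net inversion, constructive interference in reflection requires 2 n t = m λ.
λ = 2 n t / m. The third-longest wavelength is m = 3: λ = 2 × 1.38 × 710 / 3.00 = 653 nm.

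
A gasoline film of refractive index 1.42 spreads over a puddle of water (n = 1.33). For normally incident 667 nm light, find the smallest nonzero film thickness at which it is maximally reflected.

117 nm

At the upper boundary (n = 1.0 to n = 1.42) the reflected ray undergoes a half-wave phase shift.
At the lower boundary (n = 1.42 to n = 1.33) the reflected ray undergoes no phase shift.
The two reflections differ by half a wavelength.
With one net inversion, constructive interference in reflection requires 2 n t = (m + ½) λ.
Minimum at m = 0: t = λ / (4 n) = 667 / (4 × 1.42) = 117 nm.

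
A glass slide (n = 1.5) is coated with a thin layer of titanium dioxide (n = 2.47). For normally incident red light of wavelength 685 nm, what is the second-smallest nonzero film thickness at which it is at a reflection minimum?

277 nm

Ray reflecting at the top interface goes from n = 1.0 toward n = 2.47: a half-wave phase shift.
Bottom surface (2.47 → 1.5): reflection off a lower-index medium gives no phase shift.
The two reflections differ by half a wavelength.
So the condition for destructive reflection is 2 n t = m λ.
The second-smallest nonzero thickness corresponds to m = 2: t = m λ / (2 n) = 2.00 × 685 / (2 × 2.47) = 277 nm.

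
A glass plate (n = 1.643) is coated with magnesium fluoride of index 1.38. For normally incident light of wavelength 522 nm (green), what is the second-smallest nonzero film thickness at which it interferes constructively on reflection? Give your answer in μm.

Ray reflecting at the top interface goes from n = 1.0 toward n = 1.38: a half-wave phase shift.
Bottom surface (1.38 → 1.643): reflection off a higher-index medium gives a half-wave phase shift.
Net: no relative phase inversion (both shifts match).
So the condition for constructive reflection is 2 n t = m λ.
The second-smallest nonzero thickness corresponds to m = 2: t = m λ / (2 n) = 2.00 × 522 / (2 × 1.38) = 378 nm.

0.378 μm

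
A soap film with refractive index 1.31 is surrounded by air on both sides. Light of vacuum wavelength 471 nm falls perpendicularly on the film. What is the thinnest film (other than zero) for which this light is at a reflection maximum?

Top surface (1.0 → 1.31): reflection off a higher-index medium gives a half-wave phase shift.
Bottom surface (1.31 → 1.0): reflection off a lower-index medium gives no phase shift.
Exactly one π shift → a net half-wave offset.
With one net inversion, constructive interference in reflection requires 2 n t = (m + ½) λ.
Minimum at m = 0: t = λ / (4 n) = 471 / (4 × 1.31) = 89.9 nm.

89.9 nm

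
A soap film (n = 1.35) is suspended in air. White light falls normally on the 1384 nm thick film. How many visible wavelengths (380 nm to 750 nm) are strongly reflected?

Ray reflecting at the top interface goes from n = 1.0 toward n = 1.35: a half-wave phase shift.
Bottom surface (1.35 → 1.0): reflection off a lower-index medium gives no phase shift.
Exactly one π shift → a net half-wave offset.
With one net inversion, constructive interference in reflection requires 2 n t = (m + ½) λ.
λ = 2 n t / (m + ½) = 3737 / (m + ½) nm.
m=4: 830 nm (IR); m=5: 679 nm (visible); m=6: 575 nm (visible); m=7: 498 nm (visible); m=8: 440 nm (visible); m=9: 393 nm (visible); m=10: 356 nm (UV).

5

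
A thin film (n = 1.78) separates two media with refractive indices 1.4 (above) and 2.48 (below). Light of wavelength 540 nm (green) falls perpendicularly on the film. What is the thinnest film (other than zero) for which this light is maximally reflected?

152 nm

Top surface (1.4 → 1.78): reflection off a higher-index medium gives a half-wave phase shift.
Ray reflecting at the bottom interface goes from n = 1.78 toward n = 2.48: a half-wave phase shift.
Zero or two π shifts → no net half-wave offset.
For bright reflection here: 2 n t = m λ.
Minimum nonzero at m = 1: t = λ / (2 n) = 540 / (2 × 1.78) = 152 nm.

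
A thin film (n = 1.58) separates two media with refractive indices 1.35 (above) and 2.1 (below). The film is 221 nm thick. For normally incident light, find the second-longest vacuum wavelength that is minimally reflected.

466 nm

At the upper boundary (n = 1.35 to n = 1.58) the reflected ray undergoes a half-wave phase shift.
Bottom surface (1.58 → 2.1): reflection off a higher-index medium gives a half-wave phase shift.
Net: no relative phase inversion (both shifts match).
So the condition for destructive reflection is 2 n t = (m + ½) λ.
λ = 2 n t / (m + ½). The second-longest wavelength is m = 1: λ = 2 × 1.58 × 221 / 1.50 = 466 nm.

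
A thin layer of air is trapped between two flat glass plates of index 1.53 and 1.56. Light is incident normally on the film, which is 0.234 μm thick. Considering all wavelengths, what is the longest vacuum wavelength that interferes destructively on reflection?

Ray reflecting at the top interface goes from n = 1.53 toward n = 1.0: no phase shift.
At the lower boundary (n = 1.0 to n = 1.56) the reflected ray undergoes a half-wave phase shift.
Exactly one π shift → a net half-wave offset.
For weak reflection here: 2 n t = m λ.
λ = 2 n t / m. The longest wavelength is m = 1: λ = 2 × 1.0 × 234 / 1.00 = 468 nm.

468 nm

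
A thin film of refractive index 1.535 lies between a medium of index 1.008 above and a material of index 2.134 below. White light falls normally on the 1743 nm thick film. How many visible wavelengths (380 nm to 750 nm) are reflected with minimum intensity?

7

At the upper boundary (n = 1.008 to n = 1.535) the reflected ray undergoes a half-wave phase shift.
Bottom surface (1.535 → 2.134): reflection off a higher-index medium gives a half-wave phase shift.
Zero or two π shifts → no net half-wave offset.
For dark reflection here: 2 n t = (m + ½) λ.
λ = 2 n t / (m + ½) = 5351 / (m + ½) nm.
m=6: 823 nm (IR); m=7: 713 nm (visible); m=8: 630 nm (visible); m=9: 563 nm (visible); m=10: 510 nm (visible); m=11: 465 nm (visible); m=12: 428 nm (visible); m=13: 396 nm (visible); m=14: 369 nm (UV).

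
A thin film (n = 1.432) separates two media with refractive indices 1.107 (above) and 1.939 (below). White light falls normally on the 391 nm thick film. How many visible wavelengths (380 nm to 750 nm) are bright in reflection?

1

Ray reflecting at the top interface goes from n = 1.107 toward n = 1.432: a half-wave phase shift.
Ray reflecting at the bottom interface goes from n = 1.432 toward n = 1.939: a half-wave phase shift.
Zero or two π shifts → no net half-wave offset.
For bright reflection here: 2 n t = m λ.
λ = 2 n t / m = 1120 / m nm.
m=1: 1120 nm (IR); m=2: 560 nm (visible); m=3: 373 nm (UV).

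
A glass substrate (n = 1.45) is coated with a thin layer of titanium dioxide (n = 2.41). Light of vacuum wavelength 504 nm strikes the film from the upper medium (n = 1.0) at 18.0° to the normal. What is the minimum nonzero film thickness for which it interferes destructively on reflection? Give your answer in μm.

0.105 μm

Top surface (1.0 → 2.41): reflection off a higher-index medium gives a half-wave phase shift.
Ray reflecting at the bottom interface goes from n = 2.41 toward n = 1.45: no phase shift.
Exactly one π shift → a net half-wave offset.
With one net inversion, destructive interference in reflection requires 2 n t cos θ_r = m λ.
Snell's law: 1.0 sin 18.0° = 2.41 sin θ_r → sin θ_r = 0.128, cos θ_r = 0.992.
Minimum nonzero at m = 1: t = λ / (2 n cos θ_r) = 504 / (2 × 2.41 × 0.992) = 105 nm.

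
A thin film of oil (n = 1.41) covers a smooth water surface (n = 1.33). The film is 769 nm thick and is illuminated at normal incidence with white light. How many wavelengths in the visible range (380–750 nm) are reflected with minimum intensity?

Top surface (1.0 → 1.41): reflection off a higher-index medium gives a half-wave phase shift.
Ray reflecting at the bottom interface goes from n = 1.41 toward n = 1.33: no phase shift.
The two reflections differ by half a wavelength.
So the condition for destructive reflection is 2 n t = m λ.
λ = 2 n t / m = 2169 / m nm.
m=2: 1084 nm (IR); m=3: 723 nm (visible); m=4: 542 nm (visible); m=5: 434 nm (visible); m=6: 361 nm (UV).

3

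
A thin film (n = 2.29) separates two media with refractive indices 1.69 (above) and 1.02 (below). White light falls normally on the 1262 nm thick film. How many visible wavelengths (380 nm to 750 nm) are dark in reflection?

Top surface (1.69 → 2.29): reflection off a higher-index medium gives a half-wave phase shift.
At the lower boundary (n = 2.29 to n = 1.02) the reflected ray undergoes no phase shift.
Net: one phase inversion between the two reflected rays.
With one net inversion, destructive interference in reflection requires 2 n t = m λ.
λ = 2 n t / m = 5780 / m nm.
m=7: 826 nm (IR); m=8: 722 nm (visible); m=9: 642 nm (visible); m=10: 578 nm (visible); m=11: 525 nm (visible); m=12: 482 nm (visible); m=13: 445 nm (visible); m=14: 413 nm (visible); m=15: 385 nm (visible); m=16: 361 nm (UV).

8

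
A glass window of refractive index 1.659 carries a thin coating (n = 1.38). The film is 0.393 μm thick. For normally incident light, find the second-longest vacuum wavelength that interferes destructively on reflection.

Ray reflecting at the top interface goes from n = 1.0 toward n = 1.38: a half-wave phase shift.
Ray reflecting at the bottom interface goes from n = 1.38 toward n = 1.659: a half-wave phase shift.
Zero or two π shifts → no net half-wave offset.
With no net inversion, destructive interference in reflection requires 2 n t = (m + ½) λ.
λ = 2 n t / (m + ½). The second-longest wavelength is m = 1: λ = 2 × 1.38 × 393 / 1.50 = 723 nm.

723 nm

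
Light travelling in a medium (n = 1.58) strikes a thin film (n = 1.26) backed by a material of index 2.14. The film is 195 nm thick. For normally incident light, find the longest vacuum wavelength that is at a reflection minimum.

491 nm

Top surface (1.58 → 1.26): reflection off a lower-index medium gives no phase shift.
At the lower boundary (n = 1.26 to n = 2.14) the reflected ray undergoes a half-wave phase shift.
Exactly one π shift → a net half-wave offset.
For minimum reflection here: 2 n t = m λ.
λ = 2 n t / m. The longest wavelength is m = 1: λ = 2 × 1.26 × 195 / 1.00 = 491 nm.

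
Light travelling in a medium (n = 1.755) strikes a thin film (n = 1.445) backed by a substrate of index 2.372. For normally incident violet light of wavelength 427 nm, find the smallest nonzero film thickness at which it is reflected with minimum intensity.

Top surface (1.755 → 1.445): reflection off a lower-index medium gives no phase shift.
At the lower boundary (n = 1.445 to n = 2.372) the reflected ray undergoes a half-wave phase shift.
Exactly one π shift → a net half-wave offset.
So the condition for destructive reflection is 2 n t = m λ.
Minimum nonzero at m = 1: t = λ / (2 n) = 427 / (2 × 1.445) = 148 nm.

148 nm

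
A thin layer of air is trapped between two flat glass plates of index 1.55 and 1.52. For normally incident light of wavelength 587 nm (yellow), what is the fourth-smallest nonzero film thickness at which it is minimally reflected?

1174 nm

Ray reflecting at the top interface goes from n = 1.55 toward n = 1.0: no phase shift.
Ray reflecting at the bottom interface goes from n = 1.0 toward n = 1.52: a half-wave phase shift.
Net: one phase inversion between the two reflected rays.
So the condition for destructive reflection is 2 n t = m λ.
The fourth-smallest nonzero thickness corresponds to m = 4: t = m λ / (2 n) = 4.00 × 587 / (2 × 1.0) = 1174 nm.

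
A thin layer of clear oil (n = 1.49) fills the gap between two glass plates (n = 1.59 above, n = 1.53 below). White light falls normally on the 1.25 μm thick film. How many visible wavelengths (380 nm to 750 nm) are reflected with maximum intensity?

5

Top surface (1.59 → 1.49): reflection off a lower-index medium gives no phase shift.
Ray reflecting at the bottom interface goes from n = 1.49 toward n = 1.53: a half-wave phase shift.
Net: one phase inversion between the two reflected rays.
For maximum reflection here: 2 n t = (m + ½) λ.
λ = 2 n t / (m + ½) = 3725 / (m + ½) nm.
m=4: 828 nm (IR); m=5: 677 nm (visible); m=6: 573 nm (visible); m=7: 497 nm (visible); m=8: 438 nm (visible); m=9: 392 nm (visible); m=10: 355 nm (UV).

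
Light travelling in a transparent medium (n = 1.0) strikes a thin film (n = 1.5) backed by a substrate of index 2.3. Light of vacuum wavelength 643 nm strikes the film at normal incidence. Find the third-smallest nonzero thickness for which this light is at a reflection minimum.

536 nm

Top surface (1.0 → 1.5): reflection off a higher-index medium gives a half-wave phase shift.
Bottom surface (1.5 → 2.3): reflection off a higher-index medium gives a half-wave phase shift.
The two reflections carry the same phase change, so no net offset.
So the condition for destructive reflection is 2 n t = (m + ½) λ.
The third-smallest nonzero thickness corresponds to m = 2: t = (m + ½) λ / (2 n) = 2.50 × 643 / (2 × 1.5) = 536 nm.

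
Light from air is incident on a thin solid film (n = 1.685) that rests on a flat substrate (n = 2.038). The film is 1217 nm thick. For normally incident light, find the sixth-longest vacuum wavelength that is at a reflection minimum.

746 nm

Top surface (1.0 → 1.685): reflection off a higher-index medium gives a half-wave phase shift.
Ray reflecting at the bottom interface goes from n = 1.685 toward n = 2.038: a half-wave phase shift.
The two reflections carry the same phase change, so no net offset.
With no net inversion, destructive interference in reflection requires 2 n t = (m + ½) λ.
λ = 2 n t / (m + ½). The sixth-longest wavelength is m = 5: λ = 2 × 1.685 × 1217 / 5.50 = 746 nm.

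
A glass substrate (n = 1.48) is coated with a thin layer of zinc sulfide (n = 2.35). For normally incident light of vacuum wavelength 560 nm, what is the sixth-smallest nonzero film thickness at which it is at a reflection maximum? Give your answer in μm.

0.655 μm

Top surface (1.0 → 2.35): reflection off a higher-index medium gives a half-wave phase shift.
At the lower boundary (n = 2.35 to n = 1.48) the reflected ray undergoes no phase shift.
Exactly one π shift → a net half-wave offset.
For bright reflection here: 2 n t = (m + ½) λ.
The sixth-smallest nonzero thickness corresponds to m = 5: t = (m + ½) λ / (2 n) = 5.50 × 560 / (2 × 2.35) = 655 nm.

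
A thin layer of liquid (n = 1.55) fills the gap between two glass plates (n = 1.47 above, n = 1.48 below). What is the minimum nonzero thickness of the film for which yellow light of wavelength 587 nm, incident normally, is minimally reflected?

At the upper boundary (n = 1.47 to n = 1.55) the reflected ray undergoes a half-wave phase shift.
Bottom surface (1.55 → 1.48): reflection off a lower-index medium gives no phase shift.
Exactly one π shift → a net half-wave offset.
So the condition for destructive reflection is 2 n t = m λ.
Minimum nonzero at m = 1: t = λ / (2 n) = 587 / (2 × 1.55) = 189 nm.

189 nm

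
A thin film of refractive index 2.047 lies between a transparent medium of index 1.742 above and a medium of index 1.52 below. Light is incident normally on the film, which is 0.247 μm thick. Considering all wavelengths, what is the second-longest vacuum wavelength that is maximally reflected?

674 nm

Top surface (1.742 → 2.047): reflection off a higher-index medium gives a half-wave phase shift.
At the lower boundary (n = 2.047 to n = 1.52) the reflected ray undergoes no phase shift.
Net: one phase inversion between the two reflected rays.
With one net inversion, constructive interference in reflection requires 2 n t = (m + ½) λ.
λ = 2 n t / (m + ½). The second-longest wavelength is m = 1: λ = 2 × 2.047 × 247 / 1.50 = 674 nm.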